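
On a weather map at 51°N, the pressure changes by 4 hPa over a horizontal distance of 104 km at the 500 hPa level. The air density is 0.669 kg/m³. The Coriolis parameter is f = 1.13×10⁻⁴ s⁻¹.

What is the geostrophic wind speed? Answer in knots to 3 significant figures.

98.9 knots

Pressure gradient: |∂P/∂n| = 400 Pa / 104000 m = 3.85×10⁻³ Pa/m
Geostrophic balance (pressure-gradient force = Coriolis force):
V_g = (1/(fρ)) |∂P/∂n| = 3.85×10⁻³ / (1.13×10⁻⁴ × 0.669) = 50.9 m/s
Converting: 50.9 m/s × 1.944 = 98.9 knots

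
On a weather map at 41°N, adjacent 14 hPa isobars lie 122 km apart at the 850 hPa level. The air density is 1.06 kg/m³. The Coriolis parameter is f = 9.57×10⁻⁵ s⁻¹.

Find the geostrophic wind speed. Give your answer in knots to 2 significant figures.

220 knots

Pressure gradient: |∂P/∂n| = 1400 Pa / 122000 m = 1.15×10⁻² Pa/m
Geostrophic balance (pressure-gradient force = Coriolis force):
V_g = (1/(fρ)) |∂P/∂n| = 1.15×10⁻² / (9.57×10⁻⁵ × 1.06) = 113 m/s
Converting: 113 m/s × 1.944 = 220 knots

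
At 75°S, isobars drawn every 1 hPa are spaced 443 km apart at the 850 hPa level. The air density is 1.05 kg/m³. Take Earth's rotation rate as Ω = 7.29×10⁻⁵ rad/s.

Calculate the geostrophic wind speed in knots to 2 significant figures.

Coriolis parameter at 75°S:
f = 2Ω sin φ = 2 × 7.29×10⁻⁵ × sin 75° = 1.41×10⁻⁴ s⁻¹
Pressure gradient: |∂P/∂n| = 100 Pa / 443000 m = 2.26×10⁻⁴ Pa/m
Geostrophic balance (pressure-gradient force = Coriolis force):
V_g = (1/(fρ)) |∂P/∂n| = 2.26×10⁻⁴ / (1.41×10⁻⁴ × 1.05) = 1.53 m/s
Converting: 1.53 m/s × 1.944 = 3.0 knots

3.0 knots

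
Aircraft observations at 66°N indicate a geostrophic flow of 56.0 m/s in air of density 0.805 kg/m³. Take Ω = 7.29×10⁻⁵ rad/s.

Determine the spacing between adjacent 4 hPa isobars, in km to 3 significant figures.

66.6 km

Coriolis parameter at 66°N:
f = 2Ω sin φ = 2 × 7.29×10⁻⁵ × sin 66° = 1.33×10⁻⁴ s⁻¹
Geostrophic balance rearranged: |∂P/∂n| = f ρ V_g
|∂P/∂n| = 1.33×10⁻⁴ × 0.805 × 56.0 = 6.00×10⁻³ Pa/m
Isobar spacing: Δn = ΔP/|∂P/∂n| = 400 Pa / 6.00×10⁻³ Pa/m = 66618 m ≈ 66.6 km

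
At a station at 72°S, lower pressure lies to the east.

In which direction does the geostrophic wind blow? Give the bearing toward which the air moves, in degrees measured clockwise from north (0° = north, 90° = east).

000°

The pressure-gradient force points toward the east (bearing 090°).
Geostrophic balance: in the Southern Hemisphere the Coriolis force deflects motion to the left, so the geostrophic wind blows 90° to the left of the pressure-gradient force (low pressure on the right).
Rotating 090° by 90° counterclockwise gives 000° — the wind blows toward the north.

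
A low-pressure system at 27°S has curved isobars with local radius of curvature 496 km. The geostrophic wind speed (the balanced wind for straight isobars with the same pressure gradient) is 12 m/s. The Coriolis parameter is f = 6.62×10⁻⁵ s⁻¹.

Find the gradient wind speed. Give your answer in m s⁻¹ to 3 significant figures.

Around a low, centrifugal force acts outward with Coriolis, so pressure-gradient force balances both:
(1/ρ)|∂P/∂n| = fV + V²/R  →  V² + fR·V − fR·V_g = 0
With fR = 6.62×10⁻⁵ × 496×10³ m = 32.8 m/s:
V = [−fR + √((fR)² + 4 fR V_g)]/2 = [−32.8 + √(32.8² + 4×32.8×12)]/2 = 9.34 m/s
Subgeostrophic (V < V_g = 12 m/s), as expected around a low.

9.34 m s⁻¹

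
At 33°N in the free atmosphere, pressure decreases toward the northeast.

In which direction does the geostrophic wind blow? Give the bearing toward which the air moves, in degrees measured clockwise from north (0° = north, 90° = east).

135°

The pressure-gradient force points toward the northeast (bearing 045°).
Geostrophic balance: in the Northern Hemisphere the Coriolis force deflects motion to the right, so the geostrophic wind blows 90° to the right of the pressure-gradient force (low pressure on the left).
Rotating 045° by 90° clockwise gives 135° — the wind blows toward the southeast.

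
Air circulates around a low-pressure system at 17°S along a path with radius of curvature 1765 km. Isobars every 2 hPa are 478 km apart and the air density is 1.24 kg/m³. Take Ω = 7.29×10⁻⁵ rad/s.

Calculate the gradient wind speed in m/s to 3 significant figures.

7.22 m/s

Coriolis parameter at 17°S:
f = 2Ω sin φ = 2 × 7.29×10⁻⁵ × sin 17° = 4.26×10⁻⁵ s⁻¹
Pressure gradient: |∂P/∂n| = 200 Pa / 478000 m = 4.18×10⁻⁴ Pa/m
Geostrophic speed: V_g = |∂P/∂n|/(fρ) = 4.18×10⁻⁴/(4.26×10⁻⁵ × 1.24) = 7.92 m/s
Around a low, centrifugal force acts outward with Coriolis, so pressure-gradient force balances both:
(1/ρ)|∂P/∂n| = fV + V²/R  →  V² + fR·V − fR·V_g = 0
With fR = 4.26×10⁻⁵ × 1765×10³ m = 75.2 m/s:
V = [−fR + √((fR)² + 4 fR V_g)]/2 = [−75.2 + √(75.2² + 4×75.2×7.92)]/2 = 7.22 m/s
Subgeostrophic (V < V_g = 7.92 m/s), as expected around a low.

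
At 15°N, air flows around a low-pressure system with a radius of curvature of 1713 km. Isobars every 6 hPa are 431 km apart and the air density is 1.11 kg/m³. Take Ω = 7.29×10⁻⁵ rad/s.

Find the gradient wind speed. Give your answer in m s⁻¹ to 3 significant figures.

24.2 m s⁻¹

Coriolis parameter at 15°N:
f = 2Ω sin φ = 2 × 7.29×10⁻⁵ × sin 15° = 3.77×10⁻⁵ s⁻¹
Pressure gradient: |∂P/∂n| = 600 Pa / 431000 m = 1.39×10⁻³ Pa/m
Geostrophic speed: V_g = |∂P/∂n|/(fρ) = 1.39×10⁻³/(3.77×10⁻⁵ × 1.11) = 33.2 m/s
Around a low, centrifugal force acts outward with Coriolis, so pressure-gradient force balances both:
(1/ρ)|∂P/∂n| = fV + V²/R  →  V² + fR·V − fR·V_g = 0
With fR = 3.77×10⁻⁵ × 1713×10³ m = 64.6 m/s:
V = [−fR + √((fR)² + 4 fR V_g)]/2 = [−64.6 + √(64.6² + 4×64.6×33.2)]/2 = 24.2 m/s
Subgeostrophic (V < V_g = 33.2 m/s), as expected around a low.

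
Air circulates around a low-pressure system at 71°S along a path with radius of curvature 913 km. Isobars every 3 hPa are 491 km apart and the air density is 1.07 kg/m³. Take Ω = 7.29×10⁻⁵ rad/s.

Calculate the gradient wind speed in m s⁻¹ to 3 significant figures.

4.01 m s⁻¹

Coriolis parameter at 71°S:
f = 2Ω sin φ = 2 × 7.29×10⁻⁵ × sin 71° = 1.38×10⁻⁴ s⁻¹
Pressure gradient: |∂P/∂n| = 300 Pa / 491000 m = 6.11×10⁻⁴ Pa/m
Geostrophic speed: V_g = |∂P/∂n|/(fρ) = 6.11×10⁻⁴/(1.38×10⁻⁴ × 1.07) = 4.14 m/s
Around a low, centrifugal force acts outward with Coriolis, so pressure-gradient force balances both:
(1/ρ)|∂P/∂n| = fV + V²/R  →  V² + fR·V − fR·V_g = 0
With fR = 1.38×10⁻⁴ × 913×10³ m = 126 m/s:
V = [−fR + √((fR)² + 4 fR V_g)]/2 = [−126 + √(126² + 4×126×4.14)]/2 = 4.01 m/s
Subgeostrophic (V < V_g = 4.14 m/s), as expected around a low.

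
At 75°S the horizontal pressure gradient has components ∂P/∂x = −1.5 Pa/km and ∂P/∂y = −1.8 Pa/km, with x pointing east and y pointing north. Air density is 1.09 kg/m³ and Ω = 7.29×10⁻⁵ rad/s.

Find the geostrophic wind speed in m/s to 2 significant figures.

Coriolis parameter at 75°S:
f = 2Ω sin φ = 2 × 7.29×10⁻⁵ × sin 75° = 1.41×10⁻⁴ s⁻¹
In the Southern Hemisphere f is negative: f = −1.41×10⁻⁴ s⁻¹.
Component geostrophic relations (x east, y north):
u_g = −(1/(fρ)) ∂P/∂y,  v_g = (1/(fρ)) ∂P/∂x
u_g = −(−1.8×10⁻³)/(−1.41×10⁻⁴ × 1.09) = −11.7 m/s;  v_g = (−1.5×10⁻³)/(−1.41×10⁻⁴ × 1.09) = 9.77 m/s
|V_g| = √(u_g² + v_g²) = 15.3 m/s

15 m/s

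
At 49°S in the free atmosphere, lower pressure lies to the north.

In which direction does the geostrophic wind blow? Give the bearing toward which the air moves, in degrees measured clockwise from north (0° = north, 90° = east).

270°

The pressure-gradient force points toward the north (bearing 000°).
Geostrophic balance: in the Southern Hemisphere the Coriolis force deflects motion to the left, so the geostrophic wind blows 90° to the left of the pressure-gradient force (low pressure on the right).
Rotating 000° by 90° counterclockwise gives 270° — the wind blows toward the west.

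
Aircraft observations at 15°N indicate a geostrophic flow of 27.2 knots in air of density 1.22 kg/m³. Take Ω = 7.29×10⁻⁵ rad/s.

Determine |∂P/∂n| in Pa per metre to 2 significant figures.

Coriolis parameter at 15°N:
f = 2Ω sin φ = 2 × 7.29×10⁻⁵ × sin 15° = 3.77×10⁻⁵ s⁻¹
Wind speed in SI: 27.2 knots = 14.0 m/s
Geostrophic balance rearranged: |∂P/∂n| = f ρ V_g
|∂P/∂n| = 3.77×10⁻⁵ × 1.22 × 14.0 = 6.44×10⁻⁴ Pa/m

6.4×10⁻⁴ Pa/m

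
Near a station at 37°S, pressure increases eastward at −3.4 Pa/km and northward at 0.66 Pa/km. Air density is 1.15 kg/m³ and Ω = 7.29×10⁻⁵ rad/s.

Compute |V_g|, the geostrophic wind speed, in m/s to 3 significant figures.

34.3 m/s

Coriolis parameter at 37°S:
f = 2Ω sin φ = 2 × 7.29×10⁻⁵ × sin 37° = 8.77×10⁻⁵ s⁻¹
In the Southern Hemisphere f is negative: f = −8.77×10⁻⁵ s⁻¹.
Component geostrophic relations (x east, y north):
u_g = −(1/(fρ)) ∂P/∂y,  v_g = (1/(fρ)) ∂P/∂x
u_g = −(0.66×10⁻³)/(−8.77×10⁻⁵ × 1.15) = 6.54 m/s;  v_g = (−3.4×10⁻³)/(−8.77×10⁻⁵ × 1.15) = 33.7 m/s
|V_g| = √(u_g² + v_g²) = 34.3 m/s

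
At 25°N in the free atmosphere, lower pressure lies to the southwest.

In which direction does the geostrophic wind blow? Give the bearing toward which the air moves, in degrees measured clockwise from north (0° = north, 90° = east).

315°

The pressure-gradient force points toward the southwest (bearing 225°).
Geostrophic balance: in the Northern Hemisphere the Coriolis force deflects motion to the right, so the geostrophic wind blows 90° to the right of the pressure-gradient force (low pressure on the left).
Rotating 225° by 90° clockwise gives 315° — the wind blows toward the northwest.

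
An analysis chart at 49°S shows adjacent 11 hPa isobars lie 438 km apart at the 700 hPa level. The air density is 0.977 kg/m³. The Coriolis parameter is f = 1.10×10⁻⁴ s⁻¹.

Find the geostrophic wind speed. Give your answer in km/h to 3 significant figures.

84.1 km/h

Pressure gradient: |∂P/∂n| = 1100 Pa / 438000 m = 2.51×10⁻³ Pa/m
Geostrophic balance (pressure-gradient force = Coriolis force):
V_g = (1/(fρ)) |∂P/∂n| = 2.51×10⁻³ / (1.10×10⁻⁴ × 0.977) = 23.4 m/s
Converting: 23.4 m/s × 3.6 = 84.1 km/h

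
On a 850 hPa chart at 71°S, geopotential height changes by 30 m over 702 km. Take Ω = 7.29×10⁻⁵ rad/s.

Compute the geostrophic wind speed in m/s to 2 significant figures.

Coriolis parameter at 71°S:
f = 2Ω sin φ = 2 × 7.29×10⁻⁵ × sin 71° = 1.38×10⁻⁴ s⁻¹
Height gradient: |∂Z/∂n| = 30 m / 702000 m = 4.27×10⁻⁵
On a pressure surface, geostrophic balance gives V_g = (g/f)|∂Z/∂n|:
V_g = 9.81 × 4.27×10⁻⁵ / 1.38×10⁻⁴ = 3.04 m/s

3.0 m/s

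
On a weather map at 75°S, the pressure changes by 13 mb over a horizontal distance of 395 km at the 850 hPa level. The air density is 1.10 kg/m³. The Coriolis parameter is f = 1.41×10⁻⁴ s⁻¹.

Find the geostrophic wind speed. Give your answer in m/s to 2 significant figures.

21 m/s

Pressure gradient: |∂P/∂n| = 1300 Pa / 395000 m = 3.29×10⁻³ Pa/m
Geostrophic balance (pressure-gradient force = Coriolis force):
V_g = (1/(fρ)) |∂P/∂n| = 3.29×10⁻³ / (1.41×10⁻⁴ × 1.10) = 21.2 m/s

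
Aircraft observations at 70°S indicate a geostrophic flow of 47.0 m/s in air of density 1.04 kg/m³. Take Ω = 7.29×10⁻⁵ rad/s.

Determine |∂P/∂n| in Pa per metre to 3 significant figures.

6.70×10⁻³ Pa/m

Coriolis parameter at 70°S:
f = 2Ω sin φ = 2 × 7.29×10⁻⁵ × sin 70° = 1.37×10⁻⁴ s⁻¹
Geostrophic balance rearranged: |∂P/∂n| = f ρ V_g
|∂P/∂n| = 1.37×10⁻⁴ × 1.04 × 47.0 = 6.70×10⁻³ Pa/m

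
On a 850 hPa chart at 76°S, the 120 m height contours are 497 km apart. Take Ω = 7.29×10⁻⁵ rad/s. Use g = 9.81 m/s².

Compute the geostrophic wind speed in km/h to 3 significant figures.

60.3 km/h

Coriolis parameter at 76°S:
f = 2Ω sin φ = 2 × 7.29×10⁻⁵ × sin 76° = 1.41×10⁻⁴ s⁻¹
Height gradient: |∂Z/∂n| = 120 m / 497000 m = 2.41×10⁻⁴
On a pressure surface, geostrophic balance gives V_g = (g/f)|∂Z/∂n|:
V_g = 9.81 × 2.41×10⁻⁴ / 1.41×10⁻⁴ = 16.7 m/s
Converting: 16.7 m/s × 3.6 = 60.3 km/h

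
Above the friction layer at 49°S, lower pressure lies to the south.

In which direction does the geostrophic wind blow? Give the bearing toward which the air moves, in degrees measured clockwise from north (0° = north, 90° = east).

The pressure-gradient force points toward the south (bearing 180°).
Geostrophic balance: in the Southern Hemisphere the Coriolis force deflects motion to the left, so the geostrophic wind blows 90° to the left of the pressure-gradient force (low pressure on the right).
Rotating 180° by 90° counterclockwise gives 090° — the wind blows toward the east.

090°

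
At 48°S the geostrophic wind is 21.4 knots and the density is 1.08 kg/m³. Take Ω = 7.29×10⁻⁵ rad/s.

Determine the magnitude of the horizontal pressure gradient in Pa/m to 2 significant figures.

1.3×10⁻³ Pa/m

Coriolis parameter at 48°S:
f = 2Ω sin φ = 2 × 7.29×10⁻⁵ × sin 48° = 1.08×10⁻⁴ s⁻¹
Wind speed in SI: 21.4 knots = 11.0 m/s
Geostrophic balance rearranged: |∂P/∂n| = f ρ V_g
|∂P/∂n| = 1.08×10⁻⁴ × 1.08 × 11.0 = 1.29×10⁻³ Pa/m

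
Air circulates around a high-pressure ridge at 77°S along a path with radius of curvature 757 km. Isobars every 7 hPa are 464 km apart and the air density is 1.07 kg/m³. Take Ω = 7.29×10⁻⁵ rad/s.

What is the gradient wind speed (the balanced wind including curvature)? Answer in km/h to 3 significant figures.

Coriolis parameter at 77°S:
f = 2Ω sin φ = 2 × 7.29×10⁻⁵ × sin 77° = 1.42×10⁻⁴ s⁻¹
Pressure gradient: |∂P/∂n| = 700 Pa / 464000 m = 1.51×10⁻³ Pa/m
Geostrophic speed: V_g = |∂P/∂n|/(fρ) = 1.51×10⁻³/(1.42×10⁻⁴ × 1.07) = 9.92 m/s
Around a high, pressure-gradient force acts outward with centrifugal, so Coriolis balances both:
fV = (1/ρ)|∂P/∂n| + V²/R  →  V² − fR·V + fR·V_g = 0
With fR = 1.42×10⁻⁴ × 757×10³ m = 108 m/s:
V = [fR − √((fR)² − 4 fR V_g)]/2 = [108 − √(108² − 4×108×9.92)]/2 = 11.1 m/s
Supergeostrophic (V > V_g = 9.92 m/s), as expected around a high.
Converting: 11.1 m/s × 3.6 = 39.8 km/h

39.8 km/h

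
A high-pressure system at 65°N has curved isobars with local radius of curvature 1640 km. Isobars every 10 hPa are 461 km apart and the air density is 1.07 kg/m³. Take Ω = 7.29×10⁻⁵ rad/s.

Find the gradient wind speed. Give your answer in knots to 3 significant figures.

32.3 knots

Coriolis parameter at 65°N:
f = 2Ω sin φ = 2 × 7.29×10⁻⁵ × sin 65° = 1.32×10⁻⁴ s⁻¹
Pressure gradient: |∂P/∂n| = 1000 Pa / 461000 m = 2.17×10⁻³ Pa/m
Geostrophic speed: V_g = |∂P/∂n|/(fρ) = 2.17×10⁻³/(1.32×10⁻⁴ × 1.07) = 15.3 m/s
Around a high, pressure-gradient force acts outward with centrifugal, so Coriolis balances both:
fV = (1/ρ)|∂P/∂n| + V²/R  →  V² − fR·V + fR·V_g = 0
With fR = 1.32×10⁻⁴ × 1640×10³ m = 217 m/s:
V = [fR − √((fR)² − 4 fR V_g)]/2 = [217 − √(217² − 4×217×15.3)]/2 = 16.6 m/s
Supergeostrophic (V > V_g = 15.3 m/s), as expected around a high.
Converting: 16.6 m/s × 1.944 = 32.3 knots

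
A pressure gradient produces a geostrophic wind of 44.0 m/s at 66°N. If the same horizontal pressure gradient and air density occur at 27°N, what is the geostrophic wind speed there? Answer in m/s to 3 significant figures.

88.5 m/s

With the same pressure gradient and density, V_g ∝ 1/f ∝ 1/sin φ.
V₂ = V₁ · sin φ₁ / sin φ₂ = 44.0 × sin 66° / sin 27°
V₂ = 44.0 × 0.9135/0.4540 = 88.5 m/s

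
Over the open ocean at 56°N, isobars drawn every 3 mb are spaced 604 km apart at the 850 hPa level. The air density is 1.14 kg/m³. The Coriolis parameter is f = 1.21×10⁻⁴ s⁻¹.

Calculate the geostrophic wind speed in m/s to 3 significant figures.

3.60 m/s

Pressure gradient: |∂P/∂n| = 300 Pa / 604000 m = 4.97×10⁻⁴ Pa/m
Geostrophic balance (pressure-gradient force = Coriolis force):
V_g = (1/(fρ)) |∂P/∂n| = 4.97×10⁻⁴ / (1.21×10⁻⁴ × 1.14) = 3.60 m/s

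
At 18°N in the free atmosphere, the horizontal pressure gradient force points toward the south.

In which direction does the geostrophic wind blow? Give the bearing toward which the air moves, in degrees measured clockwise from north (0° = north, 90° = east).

270°

The pressure-gradient force points toward the south (bearing 180°).
Geostrophic balance: in the Northern Hemisphere the Coriolis force deflects motion to the right, so the geostrophic wind blows 90° to the right of the pressure-gradient force (low pressure on the left).
Rotating 180° by 90° clockwise gives 270° — the wind blows toward the west.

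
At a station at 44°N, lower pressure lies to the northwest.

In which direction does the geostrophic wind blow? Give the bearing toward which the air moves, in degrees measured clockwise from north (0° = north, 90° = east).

The pressure-gradient force points toward the northwest (bearing 315°).
Geostrophic balance: in the Northern Hemisphere the Coriolis force deflects motion to the right, so the geostrophic wind blows 90° to the right of the pressure-gradient force (low pressure on the left).
Rotating 315° by 90° clockwise gives 045° — the wind blows toward the northeast.

045°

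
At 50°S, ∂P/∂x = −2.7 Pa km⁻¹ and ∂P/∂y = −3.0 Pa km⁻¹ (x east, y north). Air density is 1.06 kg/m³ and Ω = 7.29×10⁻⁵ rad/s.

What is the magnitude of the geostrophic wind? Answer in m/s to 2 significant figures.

Coriolis parameter at 50°S:
f = 2Ω sin φ = 2 × 7.29×10⁻⁵ × sin 50° = 1.12×10⁻⁴ s⁻¹
In the Southern Hemisphere f is negative: f = −1.12×10⁻⁴ s⁻¹.
Component geostrophic relations (x east, y north):
u_g = −(1/(fρ)) ∂P/∂y,  v_g = (1/(fρ)) ∂P/∂x
u_g = −(−3.0×10⁻³)/(−1.12×10⁻⁴ × 1.06) = −25.3 m/s;  v_g = (−2.7×10⁻³)/(−1.12×10⁻⁴ × 1.06) = 22.8 m/s
|V_g| = √(u_g² + v_g²) = 34.1 m/s

34 m/s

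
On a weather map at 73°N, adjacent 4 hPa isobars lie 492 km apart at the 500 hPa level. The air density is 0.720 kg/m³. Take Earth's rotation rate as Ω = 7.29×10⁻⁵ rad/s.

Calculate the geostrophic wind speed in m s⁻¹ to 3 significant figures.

Coriolis parameter at 73°N:
f = 2Ω sin φ = 2 × 7.29×10⁻⁵ × sin 73° = 1.39×10⁻⁴ s⁻¹
Pressure gradient: |∂P/∂n| = 400 Pa / 492000 m = 8.13×10⁻⁴ Pa/m
Geostrophic balance (pressure-gradient force = Coriolis force):
V_g = (1/(fρ)) |∂P/∂n| = 8.13×10⁻⁴ / (1.39×10⁻⁴ × 0.720) = 8.10 m/s

8.10 m s⁻¹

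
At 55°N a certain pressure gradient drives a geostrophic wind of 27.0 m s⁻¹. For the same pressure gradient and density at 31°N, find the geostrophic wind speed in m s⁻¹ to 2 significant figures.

43 m s⁻¹

With the same pressure gradient and density, V_g ∝ 1/f ∝ 1/sin φ.
V₂ = V₁ · sin φ₁ / sin φ₂ = 27.0 × sin 55° / sin 31°
V₂ = 27.0 × 0.8192/0.5150 = 43 m s⁻¹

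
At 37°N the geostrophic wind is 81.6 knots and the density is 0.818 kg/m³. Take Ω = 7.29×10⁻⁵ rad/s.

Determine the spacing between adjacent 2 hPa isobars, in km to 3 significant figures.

66.4 km

Coriolis parameter at 37°N:
f = 2Ω sin φ = 2 × 7.29×10⁻⁵ × sin 37° = 8.77×10⁻⁵ s⁻¹
Wind speed in SI: 81.6 knots = 42.0 m/s
Geostrophic balance rearranged: |∂P/∂n| = f ρ V_g
|∂P/∂n| = 8.77×10⁻⁵ × 0.818 × 42.0 = 3.01×10⁻³ Pa/m
Isobar spacing: Δn = ΔP/|∂P/∂n| = 200 Pa / 3.01×10⁻³ Pa/m = 66379 m ≈ 66.4 km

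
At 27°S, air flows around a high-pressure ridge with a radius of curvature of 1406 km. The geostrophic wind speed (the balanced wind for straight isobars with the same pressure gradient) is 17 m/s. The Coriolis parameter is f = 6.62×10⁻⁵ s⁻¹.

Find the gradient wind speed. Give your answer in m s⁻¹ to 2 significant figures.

22 m s⁻¹

Around a high, pressure-gradient force acts outward with centrifugal, so Coriolis balances both:
fV = (1/ρ)|∂P/∂n| + V²/R  →  V² − fR·V + fR·V_g = 0
With fR = 6.62×10⁻⁵ × 1406×10³ m = 93.1 m/s:
V = [fR − √((fR)² − 4 fR V_g)]/2 = [93.1 − √(93.1² − 4×93.1×17)]/2 = 22.4 m/s
Supergeostrophic (V > V_g = 17 m/s), as expected around a high.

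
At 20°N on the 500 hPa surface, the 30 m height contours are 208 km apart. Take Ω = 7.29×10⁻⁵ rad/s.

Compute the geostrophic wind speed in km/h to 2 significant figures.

100 km/h

Coriolis parameter at 20°N:
f = 2Ω sin φ = 2 × 7.29×10⁻⁵ × sin 20° = 4.99×10⁻⁵ s⁻¹
Height gradient: |∂Z/∂n| = 30 m / 208000 m = 1.44×10⁻⁴
On a pressure surface, geostrophic balance gives V_g = (g/f)|∂Z/∂n|:
V_g = 9.81 × 1.44×10⁻⁴ / 4.99×10⁻⁵ = 28.4 m/s
Converting: 28.4 m/s × 3.6 = 100 km/h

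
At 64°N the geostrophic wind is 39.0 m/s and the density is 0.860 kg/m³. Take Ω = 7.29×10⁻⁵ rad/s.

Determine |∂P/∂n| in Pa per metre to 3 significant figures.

Coriolis parameter at 64°N:
f = 2Ω sin φ = 2 × 7.29×10⁻⁵ × sin 64° = 1.31×10⁻⁴ s⁻¹
Geostrophic balance rearranged: |∂P/∂n| = f ρ V_g
|∂P/∂n| = 1.31×10⁻⁴ × 0.860 × 39.0 = 4.40×10⁻³ Pa/m

4.40×10⁻³ Pa/m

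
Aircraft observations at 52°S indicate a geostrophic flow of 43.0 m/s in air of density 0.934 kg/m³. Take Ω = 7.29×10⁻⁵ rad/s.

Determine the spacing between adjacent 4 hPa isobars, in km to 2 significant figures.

87 km

Coriolis parameter at 52°S:
f = 2Ω sin φ = 2 × 7.29×10⁻⁵ × sin 52° = 1.15×10⁻⁴ s⁻¹
Geostrophic balance rearranged: |∂P/∂n| = f ρ V_g
|∂P/∂n| = 1.15×10⁻⁴ × 0.934 × 43.0 = 4.61×10⁻³ Pa/m
Isobar spacing: Δn = ΔP/|∂P/∂n| = 400 Pa / 4.61×10⁻³ Pa/m = 86687 m ≈ 87 km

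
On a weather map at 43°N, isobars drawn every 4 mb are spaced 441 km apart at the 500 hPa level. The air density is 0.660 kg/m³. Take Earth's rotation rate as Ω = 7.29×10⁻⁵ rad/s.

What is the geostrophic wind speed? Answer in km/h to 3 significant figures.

49.8 km/h

Coriolis parameter at 43°N:
f = 2Ω sin φ = 2 × 7.29×10⁻⁵ × sin 43° = 9.94×10⁻⁵ s⁻¹
Pressure gradient: |∂P/∂n| = 400 Pa / 441000 m = 9.07×10⁻⁴ Pa/m
Geostrophic balance (pressure-gradient force = Coriolis force):
V_g = (1/(fρ)) |∂P/∂n| = 9.07×10⁻⁴ / (9.94×10⁻⁵ × 0.660) = 13.8 m/s
Converting: 13.8 m/s × 3.6 = 49.8 km/h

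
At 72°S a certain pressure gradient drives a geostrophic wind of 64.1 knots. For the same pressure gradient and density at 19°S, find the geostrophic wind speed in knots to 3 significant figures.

187 knots

With the same pressure gradient and density, V_g ∝ 1/f ∝ 1/sin φ.
V₂ = V₁ · sin φ₁ / sin φ₂ = 64.1 × sin 72° / sin 19°
V₂ = 64.1 × 0.9511/0.3256 = 187 knots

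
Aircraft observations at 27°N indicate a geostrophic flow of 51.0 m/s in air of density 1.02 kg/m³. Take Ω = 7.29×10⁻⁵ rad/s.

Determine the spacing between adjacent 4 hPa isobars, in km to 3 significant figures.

116 km

Coriolis parameter at 27°N:
f = 2Ω sin φ = 2 × 7.29×10⁻⁵ × sin 27° = 6.62×10⁻⁵ s⁻¹
Geostrophic balance rearranged: |∂P/∂n| = f ρ V_g
|∂P/∂n| = 6.62×10⁻⁵ × 1.02 × 51.0 = 3.44×10⁻³ Pa/m
Isobar spacing: Δn = ΔP/|∂P/∂n| = 400 Pa / 3.44×10⁻³ Pa/m = 116168 m ≈ 116 km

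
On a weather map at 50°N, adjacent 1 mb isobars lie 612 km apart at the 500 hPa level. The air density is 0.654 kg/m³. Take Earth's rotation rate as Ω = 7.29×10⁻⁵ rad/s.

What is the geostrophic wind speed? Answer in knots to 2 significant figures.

4.3 knots

Coriolis parameter at 50°N:
f = 2Ω sin φ = 2 × 7.29×10⁻⁵ × sin 50° = 1.12×10⁻⁴ s⁻¹
Pressure gradient: |∂P/∂n| = 100 Pa / 612000 m = 1.63×10⁻⁴ Pa/m
Geostrophic balance (pressure-gradient force = Coriolis force):
V_g = (1/(fρ)) |∂P/∂n| = 1.63×10⁻⁴ / (1.12×10⁻⁴ × 0.654) = 2.24 m/s
Converting: 2.24 m/s × 1.944 = 4.3 knots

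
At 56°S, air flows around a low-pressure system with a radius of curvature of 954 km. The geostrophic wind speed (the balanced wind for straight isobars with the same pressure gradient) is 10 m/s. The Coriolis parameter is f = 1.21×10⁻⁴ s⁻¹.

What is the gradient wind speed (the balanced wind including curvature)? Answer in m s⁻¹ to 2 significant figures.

9.3 m s⁻¹

Around a low, centrifugal force acts outward with Coriolis, so pressure-gradient force balances both:
(1/ρ)|∂P/∂n| = fV + V²/R  →  V² + fR·V − fR·V_g = 0
With fR = 1.21×10⁻⁴ × 954×10³ m = 115 m/s:
V = [−fR + √((fR)² + 4 fR V_g)]/2 = [−115 + √(115² + 4×115×10)]/2 = 9.26 m/s
Subgeostrophic (V < V_g = 10 m/s), as expected around a low.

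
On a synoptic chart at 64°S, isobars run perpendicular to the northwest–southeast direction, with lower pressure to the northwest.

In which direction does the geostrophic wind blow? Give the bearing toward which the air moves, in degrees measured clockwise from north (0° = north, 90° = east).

The pressure-gradient force points toward the northwest (bearing 315°).
Geostrophic balance: in the Southern Hemisphere the Coriolis force deflects motion to the left, so the geostrophic wind blows 90° to the left of the pressure-gradient force (low pressure on the right).
Rotating 315° by 90° counterclockwise gives 225° — the wind blows toward the southwest.

225°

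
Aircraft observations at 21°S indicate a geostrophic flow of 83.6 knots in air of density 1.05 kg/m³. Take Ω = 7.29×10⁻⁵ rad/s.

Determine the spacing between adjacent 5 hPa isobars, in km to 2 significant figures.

210 km

Coriolis parameter at 21°S:
f = 2Ω sin φ = 2 × 7.29×10⁻⁵ × sin 21° = 5.23×10⁻⁵ s⁻¹
Wind speed in SI: 83.6 knots = 43.0 m/s
Geostrophic balance rearranged: |∂P/∂n| = f ρ V_g
|∂P/∂n| = 5.23×10⁻⁵ × 1.05 × 43.0 = 2.36×10⁻³ Pa/m
Isobar spacing: Δn = ΔP/|∂P/∂n| = 500 Pa / 2.36×10⁻³ Pa/m = 211909 m ≈ 210 km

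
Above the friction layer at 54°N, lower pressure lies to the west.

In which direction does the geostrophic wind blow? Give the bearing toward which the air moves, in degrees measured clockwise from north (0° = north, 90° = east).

The pressure-gradient force points toward the west (bearing 270°).
Geostrophic balance: in the Northern Hemisphere the Coriolis force deflects motion to the right, so the geostrophic wind blows 90° to the right of the pressure-gradient force (low pressure on the left).
Rotating 270° by 90° clockwise gives 000° — the wind blows toward the north.

000°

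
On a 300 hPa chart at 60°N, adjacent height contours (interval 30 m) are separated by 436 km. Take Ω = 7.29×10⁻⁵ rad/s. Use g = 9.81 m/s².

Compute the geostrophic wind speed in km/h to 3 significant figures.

19.2 km/h

Coriolis parameter at 60°N:
f = 2Ω sin φ = 2 × 7.29×10⁻⁵ × sin 60° = 1.26×10⁻⁴ s⁻¹
Height gradient: |∂Z/∂n| = 30 m / 436000 m = 6.88×10⁻⁵
On a pressure surface, geostrophic balance gives V_g = (g/f)|∂Z/∂n|:
V_g = 9.81 × 6.88×10⁻⁵ / 1.26×10⁻⁴ = 5.35 m/s
Converting: 5.35 m/s × 3.6 = 19.2 km/h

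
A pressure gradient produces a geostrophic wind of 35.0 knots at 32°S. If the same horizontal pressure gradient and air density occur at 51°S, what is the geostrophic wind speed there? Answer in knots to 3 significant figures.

23.9 knots

With the same pressure gradient and density, V_g ∝ 1/f ∝ 1/sin φ.
V₂ = V₁ · sin φ₁ / sin φ₂ = 35.0 × sin 32° / sin 51°
V₂ = 35.0 × 0.5299/0.7771 = 23.9 knots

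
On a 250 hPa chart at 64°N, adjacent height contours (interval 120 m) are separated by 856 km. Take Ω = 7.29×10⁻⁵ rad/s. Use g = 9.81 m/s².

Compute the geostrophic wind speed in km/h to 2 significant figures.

38 km/h

Coriolis parameter at 64°N:
f = 2Ω sin φ = 2 × 7.29×10⁻⁵ × sin 64° = 1.31×10⁻⁴ s⁻¹
Height gradient: |∂Z/∂n| = 120 m / 856000 m = 1.40×10⁻⁴
On a pressure surface, geostrophic balance gives V_g = (g/f)|∂Z/∂n|:
V_g = 9.81 × 1.40×10⁻⁴ / 1.31×10⁻⁴ = 10.5 m/s
Converting: 10.5 m/s × 3.6 = 38 km/h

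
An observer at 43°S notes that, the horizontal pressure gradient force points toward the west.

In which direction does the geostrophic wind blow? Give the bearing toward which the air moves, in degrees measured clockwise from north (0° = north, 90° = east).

180°

The pressure-gradient force points toward the west (bearing 270°).
Geostrophic balance: in the Southern Hemisphere the Coriolis force deflects motion to the left, so the geostrophic wind blows 90° to the left of the pressure-gradient force (low pressure on the right).
Rotating 270° by 90° counterclockwise gives 180° — the wind blows toward the south.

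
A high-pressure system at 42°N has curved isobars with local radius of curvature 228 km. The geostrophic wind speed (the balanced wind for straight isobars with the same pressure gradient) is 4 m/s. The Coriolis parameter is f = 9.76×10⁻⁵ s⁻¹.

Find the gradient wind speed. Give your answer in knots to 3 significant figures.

10.2 knots

Around a high, pressure-gradient force acts outward with centrifugal, so Coriolis balances both:
fV = (1/ρ)|∂P/∂n| + V²/R  →  V² − fR·V + fR·V_g = 0
With fR = 9.76×10⁻⁵ × 228×10³ m = 22.3 m/s:
V = [fR − √((fR)² − 4 fR V_g)]/2 = [22.3 − √(22.3² − 4×22.3×4)]/2 = 5.23 m/s
Supergeostrophic (V > V_g = 4 m/s), as expected around a high.
Converting: 5.23 m/s × 1.944 = 10.2 knots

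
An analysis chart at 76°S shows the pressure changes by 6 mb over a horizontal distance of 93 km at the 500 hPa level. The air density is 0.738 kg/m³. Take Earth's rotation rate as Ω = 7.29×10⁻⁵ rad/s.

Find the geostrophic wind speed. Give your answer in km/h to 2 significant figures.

220 km/h

Coriolis parameter at 76°S:
f = 2Ω sin φ = 2 × 7.29×10⁻⁵ × sin 76° = 1.41×10⁻⁴ s⁻¹
Pressure gradient: |∂P/∂n| = 600 Pa / 93000 m = 6.45×10⁻³ Pa/m
Geostrophic balance (pressure-gradient force = Coriolis force):
V_g = (1/(fρ)) |∂P/∂n| = 6.45×10⁻³ / (1.41×10⁻⁴ × 0.738) = 61.8 m/s
Converting: 61.8 m/s × 3.6 = 220 km/h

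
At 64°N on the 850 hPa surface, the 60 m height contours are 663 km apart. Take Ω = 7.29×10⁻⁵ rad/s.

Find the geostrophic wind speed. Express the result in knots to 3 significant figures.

13.2 knots

Coriolis parameter at 64°N:
f = 2Ω sin φ = 2 × 7.29×10⁻⁵ × sin 64° = 1.31×10⁻⁴ s⁻¹
Height gradient: |∂Z/∂n| = 60 m / 663000 m = 9.05×10⁻⁵
On a pressure surface, geostrophic balance gives V_g = (g/f)|∂Z/∂n|:
V_g = 9.81 × 9.05×10⁻⁵ / 1.31×10⁻⁴ = 6.77 m/s
Converting: 6.77 m/s × 1.944 = 13.2 knots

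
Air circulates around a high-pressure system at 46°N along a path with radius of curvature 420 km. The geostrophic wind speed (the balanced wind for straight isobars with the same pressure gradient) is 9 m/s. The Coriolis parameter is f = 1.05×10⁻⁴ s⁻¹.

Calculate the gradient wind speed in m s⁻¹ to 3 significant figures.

Around a high, pressure-gradient force acts outward with centrifugal, so Coriolis balances both:
fV = (1/ρ)|∂P/∂n| + V²/R  →  V² − fR·V + fR·V_g = 0
With fR = 1.05×10⁻⁴ × 420×10³ m = 44.1 m/s:
V = [fR − √((fR)² − 4 fR V_g)]/2 = [44.1 − √(44.1² − 4×44.1×9)]/2 = 12.6 m/s
Supergeostrophic (V > V_g = 9 m/s), as expected around a high.

12.6 m s⁻¹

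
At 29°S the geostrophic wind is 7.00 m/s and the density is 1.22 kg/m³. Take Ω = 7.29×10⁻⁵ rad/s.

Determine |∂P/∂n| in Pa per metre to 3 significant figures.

6.04×10⁻⁴ Pa/m

Coriolis parameter at 29°S:
f = 2Ω sin φ = 2 × 7.29×10⁻⁵ × sin 29° = 7.07×10⁻⁵ s⁻¹
Geostrophic balance rearranged: |∂P/∂n| = f ρ V_g
|∂P/∂n| = 7.07×10⁻⁵ × 1.22 × 7.00 = 6.04×10⁻⁴ Pa/m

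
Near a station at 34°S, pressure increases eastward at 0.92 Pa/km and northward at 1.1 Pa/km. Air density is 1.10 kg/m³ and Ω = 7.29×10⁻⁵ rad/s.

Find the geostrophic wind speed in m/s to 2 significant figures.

Coriolis parameter at 34°S:
f = 2Ω sin φ = 2 × 7.29×10⁻⁵ × sin 34° = 8.15×10⁻⁵ s⁻¹
In the Southern Hemisphere f is negative: f = −8.15×10⁻⁵ s⁻¹.
Component geostrophic relations (x east, y north):
u_g = −(1/(fρ)) ∂P/∂y,  v_g = (1/(fρ)) ∂P/∂x
u_g = −(1.1×10⁻³)/(−8.15×10⁻⁵ × 1.10) = 12.3 m/s;  v_g = (0.92×10⁻³)/(−8.15×10⁻⁵ × 1.10) = −10.3 m/s
|V_g| = √(u_g² + v_g²) = 16.0 m/s

16 m/s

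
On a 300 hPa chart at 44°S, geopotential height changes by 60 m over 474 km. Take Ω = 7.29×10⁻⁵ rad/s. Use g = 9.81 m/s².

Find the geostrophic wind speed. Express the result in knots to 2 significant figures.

Coriolis parameter at 44°S:
f = 2Ω sin φ = 2 × 7.29×10⁻⁵ × sin 44° = 1.01×10⁻⁴ s⁻¹
Height gradient: |∂Z/∂n| = 60 m / 474000 m = 1.27×10⁻⁴
On a pressure surface, geostrophic balance gives V_g = (g/f)|∂Z/∂n|:
V_g = 9.81 × 1.27×10⁻⁴ / 1.01×10⁻⁴ = 12.3 m/s
Converting: 12.3 m/s × 1.944 = 24 knots

24 knots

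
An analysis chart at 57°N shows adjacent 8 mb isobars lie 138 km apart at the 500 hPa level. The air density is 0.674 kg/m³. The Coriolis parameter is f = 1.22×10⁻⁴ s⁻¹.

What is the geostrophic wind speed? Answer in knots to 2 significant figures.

Pressure gradient: |∂P/∂n| = 800 Pa / 138000 m = 5.80×10⁻³ Pa/m
Geostrophic balance (pressure-gradient force = Coriolis force):
V_g = (1/(fρ)) |∂P/∂n| = 5.80×10⁻³ / (1.22×10⁻⁴ × 0.674) = 70.5 m/s
Converting: 70.5 m/s × 1.944 = 140 knots

140 knots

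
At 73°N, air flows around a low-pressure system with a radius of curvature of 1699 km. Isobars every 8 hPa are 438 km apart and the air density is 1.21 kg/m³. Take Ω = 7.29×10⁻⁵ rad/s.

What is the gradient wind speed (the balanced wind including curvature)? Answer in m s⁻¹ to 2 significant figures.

Coriolis parameter at 73°N:
f = 2Ω sin φ = 2 × 7.29×10⁻⁵ × sin 73° = 1.39×10⁻⁴ s⁻¹
Pressure gradient: |∂P/∂n| = 800 Pa / 438000 m = 1.83×10⁻³ Pa/m
Geostrophic speed: V_g = |∂P/∂n|/(fρ) = 1.83×10⁻³/(1.39×10⁻⁴ × 1.21) = 10.8 m/s
Around a low, centrifugal force acts outward with Coriolis, so pressure-gradient force balances both:
(1/ρ)|∂P/∂n| = fV + V²/R  →  V² + fR·V − fR·V_g = 0
With fR = 1.39×10⁻⁴ × 1699×10³ m = 237 m/s:
V = [−fR + √((fR)² + 4 fR V_g)]/2 = [−237 + √(237² + 4×237×10.8)]/2 = 10.4 m/s
Subgeostrophic (V < V_g = 10.8 m/s), as expected around a low.

10 m s⁻¹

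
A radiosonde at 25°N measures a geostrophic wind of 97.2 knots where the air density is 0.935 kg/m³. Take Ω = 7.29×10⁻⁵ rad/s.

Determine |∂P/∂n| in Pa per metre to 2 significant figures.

Coriolis parameter at 25°N:
f = 2Ω sin φ = 2 × 7.29×10⁻⁵ × sin 25° = 6.16×10⁻⁵ s⁻¹
Wind speed in SI: 97.2 knots = 50.0 m/s
Geostrophic balance rearranged: |∂P/∂n| = f ρ V_g
|∂P/∂n| = 6.16×10⁻⁵ × 0.935 × 50.0 = 2.88×10⁻³ Pa/m

2.9×10⁻³ Pa/m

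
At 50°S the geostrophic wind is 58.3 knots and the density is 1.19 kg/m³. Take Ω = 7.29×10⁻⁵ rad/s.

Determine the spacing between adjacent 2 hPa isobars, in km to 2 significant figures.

Coriolis parameter at 50°S:
f = 2Ω sin φ = 2 × 7.29×10⁻⁵ × sin 50° = 1.12×10⁻⁴ s⁻¹
Wind speed in SI: 58.3 knots = 30.0 m/s
Geostrophic balance rearranged: |∂P/∂n| = f ρ V_g
|∂P/∂n| = 1.12×10⁻⁴ × 1.19 × 30.0 = 3.99×10⁻³ Pa/m
Isobar spacing: Δn = ΔP/|∂P/∂n| = 200 Pa / 3.99×10⁻³ Pa/m = 50172 m ≈ 50 km

50 km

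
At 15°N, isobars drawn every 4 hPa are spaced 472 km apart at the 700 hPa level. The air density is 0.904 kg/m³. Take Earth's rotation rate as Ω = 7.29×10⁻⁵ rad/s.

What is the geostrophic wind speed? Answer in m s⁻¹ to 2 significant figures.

Coriolis parameter at 15°N:
f = 2Ω sin φ = 2 × 7.29×10⁻⁵ × sin 15° = 3.77×10⁻⁵ s⁻¹
Pressure gradient: |∂P/∂n| = 400 Pa / 472000 m = 8.47×10⁻⁴ Pa/m
Geostrophic balance (pressure-gradient force = Coriolis force):
V_g = (1/(fρ)) |∂P/∂n| = 8.47×10⁻⁴ / (3.77×10⁻⁵ × 0.904) = 24.8 m/s

25 m s⁻¹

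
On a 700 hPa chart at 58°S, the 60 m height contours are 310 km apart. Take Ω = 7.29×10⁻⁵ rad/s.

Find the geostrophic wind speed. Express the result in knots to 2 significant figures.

30 knots

Coriolis parameter at 58°S:
f = 2Ω sin φ = 2 × 7.29×10⁻⁵ × sin 58° = 1.24×10⁻⁴ s⁻¹
Height gradient: |∂Z/∂n| = 60 m / 310000 m = 1.94×10⁻⁴
On a pressure surface, geostrophic balance gives V_g = (g/f)|∂Z/∂n|:
V_g = 9.81 × 1.94×10⁻⁴ / 1.24×10⁻⁴ = 15.4 m/s
Converting: 15.4 m/s × 1.944 = 30 knots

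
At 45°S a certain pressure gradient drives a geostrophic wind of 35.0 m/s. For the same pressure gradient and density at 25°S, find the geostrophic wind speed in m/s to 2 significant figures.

With the same pressure gradient and density, V_g ∝ 1/f ∝ 1/sin φ.
V₂ = V₁ · sin φ₁ / sin φ₂ = 35.0 × sin 45° / sin 25°
V₂ = 35.0 × 0.7071/0.4226 = 59 m/s

59 m/s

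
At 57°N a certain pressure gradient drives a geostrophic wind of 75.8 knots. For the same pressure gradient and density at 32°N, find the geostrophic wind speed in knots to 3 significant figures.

With the same pressure gradient and density, V_g ∝ 1/f ∝ 1/sin φ.
V₂ = V₁ · sin φ₁ / sin φ₂ = 75.8 × sin 57° / sin 32°
V₂ = 75.8 × 0.8387/0.5299 = 120 knots

120 knots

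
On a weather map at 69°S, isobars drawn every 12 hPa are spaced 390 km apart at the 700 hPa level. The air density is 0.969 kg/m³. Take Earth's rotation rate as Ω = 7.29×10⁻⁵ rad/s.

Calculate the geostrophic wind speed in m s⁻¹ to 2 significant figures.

23 m s⁻¹

Coriolis parameter at 69°S:
f = 2Ω sin φ = 2 × 7.29×10⁻⁵ × sin 69° = 1.36×10⁻⁴ s⁻¹
Pressure gradient: |∂P/∂n| = 1200 Pa / 390000 m = 3.08×10⁻³ Pa/m
Geostrophic balance (pressure-gradient force = Coriolis force):
V_g = (1/(fρ)) |∂P/∂n| = 3.08×10⁻³ / (1.36×10⁻⁴ × 0.969) = 23.3 m/s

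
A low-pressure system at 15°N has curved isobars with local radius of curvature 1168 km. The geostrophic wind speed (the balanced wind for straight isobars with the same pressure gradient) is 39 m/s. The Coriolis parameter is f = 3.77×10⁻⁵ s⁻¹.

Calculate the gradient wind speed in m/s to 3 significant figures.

Around a low, centrifugal force acts outward with Coriolis, so pressure-gradient force balances both:
(1/ρ)|∂P/∂n| = fV + V²/R  →  V² + fR·V − fR·V_g = 0
With fR = 3.77×10⁻⁵ × 1168×10³ m = 44.0 m/s:
V = [−fR + √((fR)² + 4 fR V_g)]/2 = [−44.0 + √(44.0² + 4×44.0×39)]/2 = 24.9 m/s
Subgeostrophic (V < V_g = 39 m/s), as expected around a low.

24.9 m/s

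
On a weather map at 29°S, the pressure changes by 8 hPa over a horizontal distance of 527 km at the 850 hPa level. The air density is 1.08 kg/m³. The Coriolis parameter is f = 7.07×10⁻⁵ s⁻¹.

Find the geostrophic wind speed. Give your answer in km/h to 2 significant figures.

Pressure gradient: |∂P/∂n| = 800 Pa / 527000 m = 1.52×10⁻³ Pa/m
Geostrophic balance (pressure-gradient force = Coriolis force):
V_g = (1/(fρ)) |∂P/∂n| = 1.52×10⁻³ / (7.07×10⁻⁵ × 1.08) = 19.9 m/s
Converting: 19.9 m/s × 3.6 = 72 km/h

72 km/h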